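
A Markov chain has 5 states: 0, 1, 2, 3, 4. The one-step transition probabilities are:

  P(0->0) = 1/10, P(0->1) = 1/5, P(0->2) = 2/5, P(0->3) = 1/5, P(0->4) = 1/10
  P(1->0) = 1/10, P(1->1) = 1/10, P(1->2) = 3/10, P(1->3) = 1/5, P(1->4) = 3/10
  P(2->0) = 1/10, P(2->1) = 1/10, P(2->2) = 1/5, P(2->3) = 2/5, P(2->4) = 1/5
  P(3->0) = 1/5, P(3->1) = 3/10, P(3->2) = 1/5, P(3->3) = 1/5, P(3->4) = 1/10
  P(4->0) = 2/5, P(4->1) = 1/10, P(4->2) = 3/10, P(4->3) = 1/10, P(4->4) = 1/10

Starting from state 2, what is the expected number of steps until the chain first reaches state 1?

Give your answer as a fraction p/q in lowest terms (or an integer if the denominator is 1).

Let h_i = expected steps to first reach 1 from state i.
Boundary: h_1 = 0.
First-step equations for the other states:
  h_0 = 1 + 1/10*h_0 + 1/5*h_1 + 2/5*h_2 + 1/5*h_3 + 1/10*h_4
  h_2 = 1 + 1/10*h_0 + 1/10*h_1 + 1/5*h_2 + 2/5*h_3 + 1/5*h_4
  h_3 = 1 + 1/5*h_0 + 3/10*h_1 + 1/5*h_2 + 1/5*h_3 + 1/10*h_4
  h_4 = 1 + 2/5*h_0 + 1/10*h_1 + 3/10*h_2 + 1/10*h_3 + 1/10*h_4

Substituting h_1 = 0 and rearranging gives the linear system (I - Q) h = 1:
  [9/10, -2/5, -1/5, -1/10] . (h_0, h_2, h_3, h_4) = 1
  [-1/10, 4/5, -2/5, -1/5] . (h_0, h_2, h_3, h_4) = 1
  [-1/5, -1/5, 4/5, -1/10] . (h_0, h_2, h_3, h_4) = 1
  [-2/5, -3/10, -1/10, 9/10] . (h_0, h_2, h_3, h_4) = 1

Solving yields:
  h_0 = 60/11
  h_2 = 515/88
  h_3 = 425/88
  h_4 = 265/44

Starting state is 2, so the expected hitting time is h_2 = 515/88.

Answer: 515/88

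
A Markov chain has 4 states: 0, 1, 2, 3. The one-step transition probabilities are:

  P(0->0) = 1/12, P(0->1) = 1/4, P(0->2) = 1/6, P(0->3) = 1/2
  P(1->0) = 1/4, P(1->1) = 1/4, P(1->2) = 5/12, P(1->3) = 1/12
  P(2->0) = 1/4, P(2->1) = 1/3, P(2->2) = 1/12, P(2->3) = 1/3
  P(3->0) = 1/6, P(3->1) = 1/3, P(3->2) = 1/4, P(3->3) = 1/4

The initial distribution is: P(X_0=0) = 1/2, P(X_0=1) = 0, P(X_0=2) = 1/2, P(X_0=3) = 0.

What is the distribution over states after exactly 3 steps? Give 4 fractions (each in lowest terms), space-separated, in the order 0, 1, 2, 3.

Answer: 683/3456 1013/3456 23/96 233/864

Derivation:
Propagating the distribution step by step (d_{t+1} = d_t * P):
d_0 = (0=1/2, 1=0, 2=1/2, 3=0)
  d_1[0] = 1/2*1/12 + 0*1/4 + 1/2*1/4 + 0*1/6 = 1/6
  d_1[1] = 1/2*1/4 + 0*1/4 + 1/2*1/3 + 0*1/3 = 7/24
  d_1[2] = 1/2*1/6 + 0*5/12 + 1/2*1/12 + 0*1/4 = 1/8
  d_1[3] = 1/2*1/2 + 0*1/12 + 1/2*1/3 + 0*1/4 = 5/12
d_1 = (0=1/6, 1=7/24, 2=1/8, 3=5/12)
  d_2[0] = 1/6*1/12 + 7/24*1/4 + 1/8*1/4 + 5/12*1/6 = 3/16
  d_2[1] = 1/6*1/4 + 7/24*1/4 + 1/8*1/3 + 5/12*1/3 = 85/288
  d_2[2] = 1/6*1/6 + 7/24*5/12 + 1/8*1/12 + 5/12*1/4 = 19/72
  d_2[3] = 1/6*1/2 + 7/24*1/12 + 1/8*1/3 + 5/12*1/4 = 73/288
d_2 = (0=3/16, 1=85/288, 2=19/72, 3=73/288)
  d_3[0] = 3/16*1/12 + 85/288*1/4 + 19/72*1/4 + 73/288*1/6 = 683/3456
  d_3[1] = 3/16*1/4 + 85/288*1/4 + 19/72*1/3 + 73/288*1/3 = 1013/3456
  d_3[2] = 3/16*1/6 + 85/288*5/12 + 19/72*1/12 + 73/288*1/4 = 23/96
  d_3[3] = 3/16*1/2 + 85/288*1/12 + 19/72*1/3 + 73/288*1/4 = 233/864
d_3 = (0=683/3456, 1=1013/3456, 2=23/96, 3=233/864)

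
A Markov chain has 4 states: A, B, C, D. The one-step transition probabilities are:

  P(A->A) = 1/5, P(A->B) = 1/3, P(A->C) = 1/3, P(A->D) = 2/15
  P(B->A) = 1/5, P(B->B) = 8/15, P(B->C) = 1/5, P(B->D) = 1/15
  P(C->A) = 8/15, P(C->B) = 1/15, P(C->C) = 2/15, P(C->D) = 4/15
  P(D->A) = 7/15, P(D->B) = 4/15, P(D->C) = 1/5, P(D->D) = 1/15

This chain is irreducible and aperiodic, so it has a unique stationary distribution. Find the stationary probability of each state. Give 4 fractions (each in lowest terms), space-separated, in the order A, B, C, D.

Answer: 1045/3362 555/1681 761/3362 223/1681

Derivation:
The stationary distribution satisfies pi = pi * P, i.e.:
  pi_A = 1/5*pi_A + 1/5*pi_B + 8/15*pi_C + 7/15*pi_D
  pi_B = 1/3*pi_A + 8/15*pi_B + 1/15*pi_C + 4/15*pi_D
  pi_C = 1/3*pi_A + 1/5*pi_B + 2/15*pi_C + 1/5*pi_D
  pi_D = 2/15*pi_A + 1/15*pi_B + 4/15*pi_C + 1/15*pi_D
with normalization: pi_A + pi_B + pi_C + pi_D = 1.

Using the first 3 balance equations plus normalization, the linear system A*pi = b is:
  [-4/5, 1/5, 8/15, 7/15] . pi = 0
  [1/3, -7/15, 1/15, 4/15] . pi = 0
  [1/3, 1/5, -13/15, 1/5] . pi = 0
  [1, 1, 1, 1] . pi = 1

Solving yields:
  pi_A = 1045/3362
  pi_B = 555/1681
  pi_C = 761/3362
  pi_D = 223/1681

Verification (pi * P):
  1045/3362*1/5 + 555/1681*1/5 + 761/3362*8/15 + 223/1681*7/15 = 1045/3362 = pi_A  (ok)
  1045/3362*1/3 + 555/1681*8/15 + 761/3362*1/15 + 223/1681*4/15 = 555/1681 = pi_B  (ok)
  1045/3362*1/3 + 555/1681*1/5 + 761/3362*2/15 + 223/1681*1/5 = 761/3362 = pi_C  (ok)
  1045/3362*2/15 + 555/1681*1/15 + 761/3362*4/15 + 223/1681*1/15 = 223/1681 = pi_D  (ok)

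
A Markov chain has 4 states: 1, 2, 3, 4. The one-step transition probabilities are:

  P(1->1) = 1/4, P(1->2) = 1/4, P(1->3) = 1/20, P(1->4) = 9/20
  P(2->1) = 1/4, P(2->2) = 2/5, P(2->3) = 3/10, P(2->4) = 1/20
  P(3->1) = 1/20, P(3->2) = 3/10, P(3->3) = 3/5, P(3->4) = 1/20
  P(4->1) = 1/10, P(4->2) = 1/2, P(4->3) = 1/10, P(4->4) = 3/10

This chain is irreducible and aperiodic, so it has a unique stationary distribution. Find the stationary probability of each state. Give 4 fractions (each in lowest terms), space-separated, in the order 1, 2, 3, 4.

Answer: 166/1027 368/1027 336/1027 157/1027

Derivation:
The stationary distribution satisfies pi = pi * P, i.e.:
  pi_1 = 1/4*pi_1 + 1/4*pi_2 + 1/20*pi_3 + 1/10*pi_4
  pi_2 = 1/4*pi_1 + 2/5*pi_2 + 3/10*pi_3 + 1/2*pi_4
  pi_3 = 1/20*pi_1 + 3/10*pi_2 + 3/5*pi_3 + 1/10*pi_4
  pi_4 = 9/20*pi_1 + 1/20*pi_2 + 1/20*pi_3 + 3/10*pi_4
with normalization: pi_1 + pi_2 + pi_3 + pi_4 = 1.

Using the first 3 balance equations plus normalization, the linear system A*pi = b is:
  [-3/4, 1/4, 1/20, 1/10] . pi = 0
  [1/4, -3/5, 3/10, 1/2] . pi = 0
  [1/20, 3/10, -2/5, 1/10] . pi = 0
  [1, 1, 1, 1] . pi = 1

Solving yields:
  pi_1 = 166/1027
  pi_2 = 368/1027
  pi_3 = 336/1027
  pi_4 = 157/1027

Verification (pi * P):
  166/1027*1/4 + 368/1027*1/4 + 336/1027*1/20 + 157/1027*1/10 = 166/1027 = pi_1  (ok)
  166/1027*1/4 + 368/1027*2/5 + 336/1027*3/10 + 157/1027*1/2 = 368/1027 = pi_2  (ok)
  166/1027*1/20 + 368/1027*3/10 + 336/1027*3/5 + 157/1027*1/10 = 336/1027 = pi_3  (ok)
  166/1027*9/20 + 368/1027*1/20 + 336/1027*1/20 + 157/1027*3/10 = 157/1027 = pi_4  (ok)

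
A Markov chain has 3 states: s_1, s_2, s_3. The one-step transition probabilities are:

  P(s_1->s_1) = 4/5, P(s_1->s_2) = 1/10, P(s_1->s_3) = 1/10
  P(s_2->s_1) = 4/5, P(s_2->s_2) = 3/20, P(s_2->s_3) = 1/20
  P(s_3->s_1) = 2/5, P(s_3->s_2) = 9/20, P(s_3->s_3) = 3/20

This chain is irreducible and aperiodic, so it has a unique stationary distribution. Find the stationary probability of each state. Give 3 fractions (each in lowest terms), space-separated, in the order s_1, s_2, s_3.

Answer: 35/46 13/92 9/92

Derivation:
The stationary distribution satisfies pi = pi * P, i.e.:
  pi_s_1 = 4/5*pi_s_1 + 4/5*pi_s_2 + 2/5*pi_s_3
  pi_s_2 = 1/10*pi_s_1 + 3/20*pi_s_2 + 9/20*pi_s_3
  pi_s_3 = 1/10*pi_s_1 + 1/20*pi_s_2 + 3/20*pi_s_3
with normalization: pi_s_1 + pi_s_2 + pi_s_3 = 1.

Using the first 2 balance equations plus normalization, the linear system A*pi = b is:
  [-1/5, 4/5, 2/5] . pi = 0
  [1/10, -17/20, 9/20] . pi = 0
  [1, 1, 1] . pi = 1

Solving yields:
  pi_s_1 = 35/46
  pi_s_2 = 13/92
  pi_s_3 = 9/92

Verification (pi * P):
  35/46*4/5 + 13/92*4/5 + 9/92*2/5 = 35/46 = pi_s_1  (ok)
  35/46*1/10 + 13/92*3/20 + 9/92*9/20 = 13/92 = pi_s_2  (ok)
  35/46*1/10 + 13/92*1/20 + 9/92*3/20 = 9/92 = pi_s_3  (ok)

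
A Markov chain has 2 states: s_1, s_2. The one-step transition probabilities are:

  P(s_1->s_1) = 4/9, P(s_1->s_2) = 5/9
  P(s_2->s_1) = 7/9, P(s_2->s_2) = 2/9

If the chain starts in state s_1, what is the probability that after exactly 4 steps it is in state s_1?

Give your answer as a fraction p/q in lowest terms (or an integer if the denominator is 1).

Computing P^4 by repeated multiplication:
P^1 =
  s_1: [4/9, 5/9]
  s_2: [7/9, 2/9]
P^2 =
  s_1: [17/27, 10/27]
  s_2: [14/27, 13/27]
P^3 =
  s_1: [46/81, 35/81]
  s_2: [49/81, 32/81]
P^4 =
  s_1: [143/243, 100/243]
  s_2: [140/243, 103/243]

(P^4)[s_1 -> s_1] = 143/243

Answer: 143/243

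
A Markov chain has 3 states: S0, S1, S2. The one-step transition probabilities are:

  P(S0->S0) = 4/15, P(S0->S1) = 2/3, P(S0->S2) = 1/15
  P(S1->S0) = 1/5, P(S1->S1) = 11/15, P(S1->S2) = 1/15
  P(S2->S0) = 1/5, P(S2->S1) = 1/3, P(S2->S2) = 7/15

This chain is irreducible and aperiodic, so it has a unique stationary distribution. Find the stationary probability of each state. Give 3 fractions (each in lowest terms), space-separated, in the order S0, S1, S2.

Answer: 3/14 85/126 1/9

Derivation:
The stationary distribution satisfies pi = pi * P, i.e.:
  pi_S0 = 4/15*pi_S0 + 1/5*pi_S1 + 1/5*pi_S2
  pi_S1 = 2/3*pi_S0 + 11/15*pi_S1 + 1/3*pi_S2
  pi_S2 = 1/15*pi_S0 + 1/15*pi_S1 + 7/15*pi_S2
with normalization: pi_S0 + pi_S1 + pi_S2 = 1.

Using the first 2 balance equations plus normalization, the linear system A*pi = b is:
  [-11/15, 1/5, 1/5] . pi = 0
  [2/3, -4/15, 1/3] . pi = 0
  [1, 1, 1] . pi = 1

Solving yields:
  pi_S0 = 3/14
  pi_S1 = 85/126
  pi_S2 = 1/9

Verification (pi * P):
  3/14*4/15 + 85/126*1/5 + 1/9*1/5 = 3/14 = pi_S0  (ok)
  3/14*2/3 + 85/126*11/15 + 1/9*1/3 = 85/126 = pi_S1  (ok)
  3/14*1/15 + 85/126*1/15 + 1/9*7/15 = 1/9 = pi_S2  (ok)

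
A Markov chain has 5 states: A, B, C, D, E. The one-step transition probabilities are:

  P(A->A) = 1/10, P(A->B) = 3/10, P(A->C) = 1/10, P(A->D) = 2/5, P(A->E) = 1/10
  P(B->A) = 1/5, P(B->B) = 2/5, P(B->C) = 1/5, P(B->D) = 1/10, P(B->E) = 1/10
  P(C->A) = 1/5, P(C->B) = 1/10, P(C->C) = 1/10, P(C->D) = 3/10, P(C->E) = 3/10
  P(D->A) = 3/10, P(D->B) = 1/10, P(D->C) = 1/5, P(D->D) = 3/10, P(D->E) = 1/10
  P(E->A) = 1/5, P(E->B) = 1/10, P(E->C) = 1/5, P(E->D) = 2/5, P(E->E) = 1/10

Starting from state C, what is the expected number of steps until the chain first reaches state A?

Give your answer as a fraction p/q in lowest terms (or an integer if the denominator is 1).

Let h_i = expected steps to first reach A from state i.
Boundary: h_A = 0.
First-step equations for the other states:
  h_B = 1 + 1/5*h_A + 2/5*h_B + 1/5*h_C + 1/10*h_D + 1/10*h_E
  h_C = 1 + 1/5*h_A + 1/10*h_B + 1/10*h_C + 3/10*h_D + 3/10*h_E
  h_D = 1 + 3/10*h_A + 1/10*h_B + 1/5*h_C + 3/10*h_D + 1/10*h_E
  h_E = 1 + 1/5*h_A + 1/10*h_B + 1/5*h_C + 2/5*h_D + 1/10*h_E

Substituting h_A = 0 and rearranging gives the linear system (I - Q) h = 1:
  [3/5, -1/5, -1/10, -1/10] . (h_B, h_C, h_D, h_E) = 1
  [-1/10, 9/10, -3/10, -3/10] . (h_B, h_C, h_D, h_E) = 1
  [-1/10, -1/5, 7/10, -1/10] . (h_B, h_C, h_D, h_E) = 1
  [-1/10, -1/5, -2/5, 9/10] . (h_B, h_C, h_D, h_E) = 1

Solving yields:
  h_B = 1760/391
  h_C = 1708/391
  h_D = 1540/391
  h_E = 1694/391

Starting state is C, so the expected hitting time is h_C = 1708/391.

Answer: 1708/391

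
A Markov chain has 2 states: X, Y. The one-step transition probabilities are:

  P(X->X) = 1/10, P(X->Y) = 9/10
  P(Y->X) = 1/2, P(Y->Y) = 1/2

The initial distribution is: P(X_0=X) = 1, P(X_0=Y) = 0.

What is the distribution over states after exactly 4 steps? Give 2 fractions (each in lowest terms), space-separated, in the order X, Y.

Propagating the distribution step by step (d_{t+1} = d_t * P):
d_0 = (X=1, Y=0)
  d_1[X] = 1*1/10 + 0*1/2 = 1/10
  d_1[Y] = 1*9/10 + 0*1/2 = 9/10
d_1 = (X=1/10, Y=9/10)
  d_2[X] = 1/10*1/10 + 9/10*1/2 = 23/50
  d_2[Y] = 1/10*9/10 + 9/10*1/2 = 27/50
d_2 = (X=23/50, Y=27/50)
  d_3[X] = 23/50*1/10 + 27/50*1/2 = 79/250
  d_3[Y] = 23/50*9/10 + 27/50*1/2 = 171/250
d_3 = (X=79/250, Y=171/250)
  d_4[X] = 79/250*1/10 + 171/250*1/2 = 467/1250
  d_4[Y] = 79/250*9/10 + 171/250*1/2 = 783/1250
d_4 = (X=467/1250, Y=783/1250)

Answer: 467/1250 783/1250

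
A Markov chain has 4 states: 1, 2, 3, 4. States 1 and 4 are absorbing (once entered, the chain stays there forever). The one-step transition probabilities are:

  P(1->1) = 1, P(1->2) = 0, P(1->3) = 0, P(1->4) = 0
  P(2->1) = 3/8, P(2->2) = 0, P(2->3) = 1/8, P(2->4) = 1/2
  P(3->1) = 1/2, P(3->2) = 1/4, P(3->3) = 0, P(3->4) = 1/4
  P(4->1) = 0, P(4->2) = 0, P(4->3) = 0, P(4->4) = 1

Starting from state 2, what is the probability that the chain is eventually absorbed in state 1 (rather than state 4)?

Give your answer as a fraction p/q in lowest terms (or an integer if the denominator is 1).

Answer: 14/31

Derivation:
Let a_i = P(absorbed in 1 | start in state i).
Boundary conditions: a_1 = 1, a_4 = 0.
For each transient state i, a_i = sum_j P(i->j) * a_j:
  a_2 = 3/8*a_1 + 0*a_2 + 1/8*a_3 + 1/2*a_4
  a_3 = 1/2*a_1 + 1/4*a_2 + 0*a_3 + 1/4*a_4

Substituting a_1 = 1 and a_4 = 0, rearrange to (I - Q) a = r where r[i] = P(i -> 1):
  [1, -1/8] . (a_2, a_3) = 3/8
  [-1/4, 1] . (a_2, a_3) = 1/2

Solving yields:
  a_2 = 14/31
  a_3 = 19/31

Starting state is 2, so the absorption probability is a_2 = 14/31.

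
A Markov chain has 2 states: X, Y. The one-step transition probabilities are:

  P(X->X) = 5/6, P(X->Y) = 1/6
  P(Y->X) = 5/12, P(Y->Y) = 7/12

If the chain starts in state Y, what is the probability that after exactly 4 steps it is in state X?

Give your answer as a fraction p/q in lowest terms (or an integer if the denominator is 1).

Computing P^4 by repeated multiplication:
P^1 =
  X: [5/6, 1/6]
  Y: [5/12, 7/12]
P^2 =
  X: [55/72, 17/72]
  Y: [85/144, 59/144]
P^3 =
  X: [635/864, 229/864]
  Y: [1145/1728, 583/1728]
P^4 =
  X: [7495/10368, 2873/10368]
  Y: [14365/20736, 6371/20736]

(P^4)[Y -> X] = 14365/20736

Answer: 14365/20736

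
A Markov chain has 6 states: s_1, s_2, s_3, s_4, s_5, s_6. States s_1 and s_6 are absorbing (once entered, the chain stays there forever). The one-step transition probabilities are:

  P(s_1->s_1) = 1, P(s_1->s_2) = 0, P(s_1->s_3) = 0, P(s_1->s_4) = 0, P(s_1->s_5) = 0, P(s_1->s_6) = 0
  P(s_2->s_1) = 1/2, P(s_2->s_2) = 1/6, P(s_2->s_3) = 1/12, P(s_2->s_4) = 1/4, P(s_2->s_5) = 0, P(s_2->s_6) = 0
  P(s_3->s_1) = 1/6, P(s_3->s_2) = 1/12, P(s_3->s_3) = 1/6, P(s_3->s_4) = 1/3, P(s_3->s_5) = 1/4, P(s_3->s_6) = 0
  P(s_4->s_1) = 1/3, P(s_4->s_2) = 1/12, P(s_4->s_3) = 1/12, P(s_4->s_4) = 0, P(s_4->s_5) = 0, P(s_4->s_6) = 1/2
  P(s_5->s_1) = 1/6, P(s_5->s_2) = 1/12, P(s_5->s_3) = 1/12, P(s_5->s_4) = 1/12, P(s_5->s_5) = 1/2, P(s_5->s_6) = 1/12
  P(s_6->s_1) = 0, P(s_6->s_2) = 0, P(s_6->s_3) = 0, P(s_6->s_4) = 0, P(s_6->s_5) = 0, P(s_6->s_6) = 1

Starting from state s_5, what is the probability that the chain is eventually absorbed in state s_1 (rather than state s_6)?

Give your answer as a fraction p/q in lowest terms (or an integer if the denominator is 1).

Let a_i = P(absorbed in s_1 | start in state i).
Boundary conditions: a_s_1 = 1, a_s_6 = 0.
For each transient state i, a_i = sum_j P(i->j) * a_j:
  a_s_2 = 1/2*a_s_1 + 1/6*a_s_2 + 1/12*a_s_3 + 1/4*a_s_4 + 0*a_s_5 + 0*a_s_6
  a_s_3 = 1/6*a_s_1 + 1/12*a_s_2 + 1/6*a_s_3 + 1/3*a_s_4 + 1/4*a_s_5 + 0*a_s_6
  a_s_4 = 1/3*a_s_1 + 1/12*a_s_2 + 1/12*a_s_3 + 0*a_s_4 + 0*a_s_5 + 1/2*a_s_6
  a_s_5 = 1/6*a_s_1 + 1/12*a_s_2 + 1/12*a_s_3 + 1/12*a_s_4 + 1/2*a_s_5 + 1/12*a_s_6

Substituting a_s_1 = 1 and a_s_6 = 0, rearrange to (I - Q) a = r where r[i] = P(i -> s_1):
  [5/6, -1/12, -1/4, 0] . (a_s_2, a_s_3, a_s_4, a_s_5) = 1/2
  [-1/12, 5/6, -1/3, -1/4] . (a_s_2, a_s_3, a_s_4, a_s_5) = 1/6
  [-1/12, -1/12, 1, 0] . (a_s_2, a_s_3, a_s_4, a_s_5) = 1/3
  [-1/12, -1/12, -1/12, 1/2] . (a_s_2, a_s_3, a_s_4, a_s_5) = 1/6

Solving yields:
  a_s_2 = 556/693
  a_s_3 = 152/231
  a_s_4 = 86/189
  a_s_5 = 370/567

Starting state is s_5, so the absorption probability is a_s_5 = 370/567.

Answer: 370/567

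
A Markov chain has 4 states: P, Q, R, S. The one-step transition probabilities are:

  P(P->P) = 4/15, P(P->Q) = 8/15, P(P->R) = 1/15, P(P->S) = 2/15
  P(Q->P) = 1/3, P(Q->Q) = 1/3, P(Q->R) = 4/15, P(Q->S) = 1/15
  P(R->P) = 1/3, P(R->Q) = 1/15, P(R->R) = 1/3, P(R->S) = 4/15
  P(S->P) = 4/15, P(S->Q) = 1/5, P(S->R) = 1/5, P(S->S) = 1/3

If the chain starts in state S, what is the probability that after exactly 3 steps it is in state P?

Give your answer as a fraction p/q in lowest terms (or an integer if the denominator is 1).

Computing P^3 by repeated multiplication:
P^1 =
  P: [4/15, 8/15, 1/15, 2/15]
  Q: [1/3, 1/3, 4/15, 1/15]
  R: [1/3, 1/15, 1/3, 4/15]
  S: [4/15, 1/5, 1/5, 1/3]
P^2 =
  P: [23/75, 79/225, 47/225, 2/15]
  Q: [23/75, 8/25, 16/75, 4/25]
  R: [22/75, 62/225, 46/225, 17/75]
  S: [22/75, 13/45, 46/225, 16/75]
P^3 =
  P: [38/125, 1084/3375, 142/675, 37/225]
  Q: [68/225, 356/1125, 47/225, 194/1125]
  R: [112/375, 1037/3375, 697/3375, 211/1125]
  S: [337/1125, 1043/3375, 28/135, 23/125]

(P^3)[S -> P] = 337/1125

Answer: 337/1125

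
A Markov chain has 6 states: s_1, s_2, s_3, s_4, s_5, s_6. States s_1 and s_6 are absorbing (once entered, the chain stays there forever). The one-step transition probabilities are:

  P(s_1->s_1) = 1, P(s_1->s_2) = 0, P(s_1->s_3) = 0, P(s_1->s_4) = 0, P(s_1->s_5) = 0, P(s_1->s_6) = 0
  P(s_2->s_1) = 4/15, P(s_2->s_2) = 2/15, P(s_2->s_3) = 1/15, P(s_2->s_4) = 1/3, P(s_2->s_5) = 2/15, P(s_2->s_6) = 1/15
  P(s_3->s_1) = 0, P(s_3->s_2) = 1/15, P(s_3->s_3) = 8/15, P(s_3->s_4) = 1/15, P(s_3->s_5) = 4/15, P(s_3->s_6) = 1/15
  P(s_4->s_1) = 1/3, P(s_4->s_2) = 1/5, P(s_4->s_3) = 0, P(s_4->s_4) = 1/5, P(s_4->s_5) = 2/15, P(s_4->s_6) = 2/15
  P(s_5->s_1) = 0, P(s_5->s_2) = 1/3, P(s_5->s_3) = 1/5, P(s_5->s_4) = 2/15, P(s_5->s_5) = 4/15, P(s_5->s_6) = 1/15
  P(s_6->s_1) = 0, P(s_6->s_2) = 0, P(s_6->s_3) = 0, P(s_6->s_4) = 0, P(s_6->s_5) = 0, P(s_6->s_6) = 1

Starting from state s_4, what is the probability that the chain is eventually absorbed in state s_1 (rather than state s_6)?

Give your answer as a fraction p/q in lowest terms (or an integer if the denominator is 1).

Answer: 2387/3447

Derivation:
Let a_i = P(absorbed in s_1 | start in state i).
Boundary conditions: a_s_1 = 1, a_s_6 = 0.
For each transient state i, a_i = sum_j P(i->j) * a_j:
  a_s_2 = 4/15*a_s_1 + 2/15*a_s_2 + 1/15*a_s_3 + 1/3*a_s_4 + 2/15*a_s_5 + 1/15*a_s_6
  a_s_3 = 0*a_s_1 + 1/15*a_s_2 + 8/15*a_s_3 + 1/15*a_s_4 + 4/15*a_s_5 + 1/15*a_s_6
  a_s_4 = 1/3*a_s_1 + 1/5*a_s_2 + 0*a_s_3 + 1/5*a_s_4 + 2/15*a_s_5 + 2/15*a_s_6
  a_s_5 = 0*a_s_1 + 1/3*a_s_2 + 1/5*a_s_3 + 2/15*a_s_4 + 4/15*a_s_5 + 1/15*a_s_6

Substituting a_s_1 = 1 and a_s_6 = 0, rearrange to (I - Q) a = r where r[i] = P(i -> s_1):
  [13/15, -1/15, -1/3, -2/15] . (a_s_2, a_s_3, a_s_4, a_s_5) = 4/15
  [-1/15, 7/15, -1/15, -4/15] . (a_s_2, a_s_3, a_s_4, a_s_5) = 0
  [-1/5, 0, 4/5, -2/15] . (a_s_2, a_s_3, a_s_4, a_s_5) = 1/3
  [-1/3, -1/5, -2/15, 11/15] . (a_s_2, a_s_3, a_s_4, a_s_5) = 0

Solving yields:
  a_s_2 = 2437/3447
  a_s_3 = 620/1149
  a_s_4 = 2387/3447
  a_s_5 = 683/1149

Starting state is s_4, so the absorption probability is a_s_4 = 2387/3447.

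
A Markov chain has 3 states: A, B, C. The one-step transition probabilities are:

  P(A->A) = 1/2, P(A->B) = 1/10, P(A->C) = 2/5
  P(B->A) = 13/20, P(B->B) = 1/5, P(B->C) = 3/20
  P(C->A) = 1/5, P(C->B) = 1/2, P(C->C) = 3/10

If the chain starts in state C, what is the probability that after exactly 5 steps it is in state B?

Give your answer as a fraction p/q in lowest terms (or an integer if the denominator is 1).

Computing P^5 by repeated multiplication:
P^1 =
  A: [1/2, 1/10, 2/5]
  B: [13/20, 1/5, 3/20]
  C: [1/5, 1/2, 3/10]
P^2 =
  A: [79/200, 27/100, 67/200]
  B: [97/200, 9/50, 67/200]
  C: [97/200, 27/100, 49/200]
P^3 =
  A: [11/25, 261/1000, 299/1000]
  B: [853/2000, 63/250, 643/2000]
  C: [467/1000, 9/40, 77/250]
P^4 =
  A: [8989/20000, 2457/10000, 6097/20000]
  B: [8827/20000, 1269/5000, 6097/20000]
  C: [8827/20000, 2457/10000, 6259/20000]
P^5 =
  A: [2227/5000, 24651/100000, 30809/100000]
  B: [89323/200000, 6183/25000, 61213/200000]
  C: [44297/100000, 999/4000, 3841/12500]

(P^5)[C -> B] = 999/4000

Answer: 999/4000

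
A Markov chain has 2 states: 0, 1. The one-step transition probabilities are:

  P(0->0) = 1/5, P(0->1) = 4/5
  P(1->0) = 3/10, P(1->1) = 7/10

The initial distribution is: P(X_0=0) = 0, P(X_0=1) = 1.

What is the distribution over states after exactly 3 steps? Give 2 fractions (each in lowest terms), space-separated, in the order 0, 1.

Propagating the distribution step by step (d_{t+1} = d_t * P):
d_0 = (0=0, 1=1)
  d_1[0] = 0*1/5 + 1*3/10 = 3/10
  d_1[1] = 0*4/5 + 1*7/10 = 7/10
d_1 = (0=3/10, 1=7/10)
  d_2[0] = 3/10*1/5 + 7/10*3/10 = 27/100
  d_2[1] = 3/10*4/5 + 7/10*7/10 = 73/100
d_2 = (0=27/100, 1=73/100)
  d_3[0] = 27/100*1/5 + 73/100*3/10 = 273/1000
  d_3[1] = 27/100*4/5 + 73/100*7/10 = 727/1000
d_3 = (0=273/1000, 1=727/1000)

Answer: 273/1000 727/1000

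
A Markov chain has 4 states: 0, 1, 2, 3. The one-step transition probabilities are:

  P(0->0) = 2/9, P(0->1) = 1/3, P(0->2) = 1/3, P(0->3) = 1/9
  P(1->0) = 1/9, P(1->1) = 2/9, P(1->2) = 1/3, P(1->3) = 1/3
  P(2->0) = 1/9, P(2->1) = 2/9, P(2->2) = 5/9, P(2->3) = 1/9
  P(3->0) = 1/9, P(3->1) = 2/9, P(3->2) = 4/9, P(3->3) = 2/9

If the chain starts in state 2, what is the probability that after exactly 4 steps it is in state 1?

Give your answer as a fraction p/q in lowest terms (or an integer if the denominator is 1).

Answer: 1549/6561

Derivation:
Computing P^4 by repeated multiplication:
P^1 =
  0: [2/9, 1/3, 1/3, 1/9]
  1: [1/9, 2/9, 1/3, 1/3]
  2: [1/9, 2/9, 5/9, 1/9]
  3: [1/9, 2/9, 4/9, 2/9]
P^2 =
  0: [11/81, 20/81, 34/81, 16/81]
  1: [10/81, 19/81, 4/9, 16/81]
  2: [10/81, 19/81, 38/81, 14/81]
  3: [10/81, 19/81, 37/81, 5/27]
P^3 =
  0: [92/729, 173/729, 109/243, 137/729]
  1: [91/729, 172/729, 331/729, 5/27]
  2: [91/729, 172/729, 37/81, 133/729]
  3: [91/729, 172/729, 332/729, 134/729]
P^4 =
  0: [821/6561, 1550/6561, 2978/6561, 404/2187]
  1: [820/6561, 1549/6561, 2984/6561, 1208/6561]
  2: [820/6561, 1549/6561, 2986/6561, 134/729]
  3: [820/6561, 1549/6561, 995/2187, 1207/6561]

(P^4)[2 -> 1] = 1549/6561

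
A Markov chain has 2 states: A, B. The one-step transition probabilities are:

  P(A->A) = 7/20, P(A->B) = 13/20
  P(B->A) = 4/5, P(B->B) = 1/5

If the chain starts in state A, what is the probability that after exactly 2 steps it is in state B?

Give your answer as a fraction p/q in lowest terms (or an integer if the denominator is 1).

Answer: 143/400

Derivation:
Computing P^2 by repeated multiplication:
P^1 =
  A: [7/20, 13/20]
  B: [4/5, 1/5]
P^2 =
  A: [257/400, 143/400]
  B: [11/25, 14/25]

(P^2)[A -> B] = 143/400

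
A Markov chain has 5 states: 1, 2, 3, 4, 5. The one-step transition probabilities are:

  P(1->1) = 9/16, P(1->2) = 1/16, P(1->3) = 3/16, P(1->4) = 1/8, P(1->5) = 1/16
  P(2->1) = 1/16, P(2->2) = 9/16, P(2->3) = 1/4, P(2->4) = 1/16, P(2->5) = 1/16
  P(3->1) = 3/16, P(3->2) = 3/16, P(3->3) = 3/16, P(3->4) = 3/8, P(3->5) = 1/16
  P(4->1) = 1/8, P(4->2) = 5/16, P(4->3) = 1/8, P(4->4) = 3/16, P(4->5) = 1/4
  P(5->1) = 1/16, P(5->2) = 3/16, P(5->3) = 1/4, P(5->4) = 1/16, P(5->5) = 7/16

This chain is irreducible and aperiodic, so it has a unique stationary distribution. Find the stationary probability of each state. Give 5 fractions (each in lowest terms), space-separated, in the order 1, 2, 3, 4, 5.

The stationary distribution satisfies pi = pi * P, i.e.:
  pi_1 = 9/16*pi_1 + 1/16*pi_2 + 3/16*pi_3 + 1/8*pi_4 + 1/16*pi_5
  pi_2 = 1/16*pi_1 + 9/16*pi_2 + 3/16*pi_3 + 5/16*pi_4 + 3/16*pi_5
  pi_3 = 3/16*pi_1 + 1/4*pi_2 + 3/16*pi_3 + 1/8*pi_4 + 1/4*pi_5
  pi_4 = 1/8*pi_1 + 1/16*pi_2 + 3/8*pi_3 + 3/16*pi_4 + 1/16*pi_5
  pi_5 = 1/16*pi_1 + 1/16*pi_2 + 1/16*pi_3 + 1/4*pi_4 + 7/16*pi_5
with normalization: pi_1 + pi_2 + pi_3 + pi_4 + pi_5 = 1.

Using the first 4 balance equations plus normalization, the linear system A*pi = b is:
  [-7/16, 1/16, 3/16, 1/8, 1/16] . pi = 0
  [1/16, -7/16, 3/16, 5/16, 3/16] . pi = 0
  [3/16, 1/4, -13/16, 1/8, 1/4] . pi = 0
  [1/8, 1/16, 3/8, -13/16, 1/16] . pi = 0
  [1, 1, 1, 1, 1] . pi = 1

Solving yields:
  pi_1 = 131/668
  pi_2 = 977/3340
  pi_3 = 137/668
  pi_4 = 53/334
  pi_5 = 493/3340

Verification (pi * P):
  131/668*9/16 + 977/3340*1/16 + 137/668*3/16 + 53/334*1/8 + 493/3340*1/16 = 131/668 = pi_1  (ok)
  131/668*1/16 + 977/3340*9/16 + 137/668*3/16 + 53/334*5/16 + 493/3340*3/16 = 977/3340 = pi_2  (ok)
  131/668*3/16 + 977/3340*1/4 + 137/668*3/16 + 53/334*1/8 + 493/3340*1/4 = 137/668 = pi_3  (ok)
  131/668*1/8 + 977/3340*1/16 + 137/668*3/8 + 53/334*3/16 + 493/3340*1/16 = 53/334 = pi_4  (ok)
  131/668*1/16 + 977/3340*1/16 + 137/668*1/16 + 53/334*1/4 + 493/3340*7/16 = 493/3340 = pi_5  (ok)

Answer: 131/668 977/3340 137/668 53/334 493/3340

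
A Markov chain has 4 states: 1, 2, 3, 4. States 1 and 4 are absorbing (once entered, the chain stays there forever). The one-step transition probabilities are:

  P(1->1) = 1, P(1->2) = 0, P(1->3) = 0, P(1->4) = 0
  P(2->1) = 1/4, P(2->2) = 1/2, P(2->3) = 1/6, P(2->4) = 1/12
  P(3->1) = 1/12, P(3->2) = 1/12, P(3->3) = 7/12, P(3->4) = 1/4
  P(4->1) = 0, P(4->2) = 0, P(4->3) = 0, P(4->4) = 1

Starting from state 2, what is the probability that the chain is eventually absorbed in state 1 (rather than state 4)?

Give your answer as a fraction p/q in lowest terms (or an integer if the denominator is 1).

Answer: 17/28

Derivation:
Let a_i = P(absorbed in 1 | start in state i).
Boundary conditions: a_1 = 1, a_4 = 0.
For each transient state i, a_i = sum_j P(i->j) * a_j:
  a_2 = 1/4*a_1 + 1/2*a_2 + 1/6*a_3 + 1/12*a_4
  a_3 = 1/12*a_1 + 1/12*a_2 + 7/12*a_3 + 1/4*a_4

Substituting a_1 = 1 and a_4 = 0, rearrange to (I - Q) a = r where r[i] = P(i -> 1):
  [1/2, -1/6] . (a_2, a_3) = 1/4
  [-1/12, 5/12] . (a_2, a_3) = 1/12

Solving yields:
  a_2 = 17/28
  a_3 = 9/28

Starting state is 2, so the absorption probability is a_2 = 17/28.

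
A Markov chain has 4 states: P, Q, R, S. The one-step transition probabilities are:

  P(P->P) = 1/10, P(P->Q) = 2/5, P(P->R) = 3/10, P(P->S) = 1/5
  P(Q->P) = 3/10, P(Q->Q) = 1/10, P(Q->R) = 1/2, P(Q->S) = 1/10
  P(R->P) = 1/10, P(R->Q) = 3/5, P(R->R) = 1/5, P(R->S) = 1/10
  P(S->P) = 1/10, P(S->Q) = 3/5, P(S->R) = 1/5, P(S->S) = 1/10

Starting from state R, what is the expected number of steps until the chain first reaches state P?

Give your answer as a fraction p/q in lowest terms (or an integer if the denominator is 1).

Let h_i = expected steps to first reach P from state i.
Boundary: h_P = 0.
First-step equations for the other states:
  h_Q = 1 + 3/10*h_P + 1/10*h_Q + 1/2*h_R + 1/10*h_S
  h_R = 1 + 1/10*h_P + 3/5*h_Q + 1/5*h_R + 1/10*h_S
  h_S = 1 + 1/10*h_P + 3/5*h_Q + 1/5*h_R + 1/10*h_S

Substituting h_P = 0 and rearranging gives the linear system (I - Q) h = 1:
  [9/10, -1/2, -1/10] . (h_Q, h_R, h_S) = 1
  [-3/5, 4/5, -1/10] . (h_Q, h_R, h_S) = 1
  [-3/5, -1/5, 9/10] . (h_Q, h_R, h_S) = 1

Solving yields:
  h_Q = 130/27
  h_R = 50/9
  h_S = 50/9

Starting state is R, so the expected hitting time is h_R = 50/9.

Answer: 50/9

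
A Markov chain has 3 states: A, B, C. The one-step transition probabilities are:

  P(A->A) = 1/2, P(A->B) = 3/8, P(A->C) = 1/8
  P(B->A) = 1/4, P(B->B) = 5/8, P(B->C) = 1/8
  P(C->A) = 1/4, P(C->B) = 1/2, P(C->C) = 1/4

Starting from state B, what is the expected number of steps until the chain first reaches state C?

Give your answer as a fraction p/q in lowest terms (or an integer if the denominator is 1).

Let h_i = expected steps to first reach C from state i.
Boundary: h_C = 0.
First-step equations for the other states:
  h_A = 1 + 1/2*h_A + 3/8*h_B + 1/8*h_C
  h_B = 1 + 1/4*h_A + 5/8*h_B + 1/8*h_C

Substituting h_C = 0 and rearranging gives the linear system (I - Q) h = 1:
  [1/2, -3/8] . (h_A, h_B) = 1
  [-1/4, 3/8] . (h_A, h_B) = 1

Solving yields:
  h_A = 8
  h_B = 8

Starting state is B, so the expected hitting time is h_B = 8.

Answer: 8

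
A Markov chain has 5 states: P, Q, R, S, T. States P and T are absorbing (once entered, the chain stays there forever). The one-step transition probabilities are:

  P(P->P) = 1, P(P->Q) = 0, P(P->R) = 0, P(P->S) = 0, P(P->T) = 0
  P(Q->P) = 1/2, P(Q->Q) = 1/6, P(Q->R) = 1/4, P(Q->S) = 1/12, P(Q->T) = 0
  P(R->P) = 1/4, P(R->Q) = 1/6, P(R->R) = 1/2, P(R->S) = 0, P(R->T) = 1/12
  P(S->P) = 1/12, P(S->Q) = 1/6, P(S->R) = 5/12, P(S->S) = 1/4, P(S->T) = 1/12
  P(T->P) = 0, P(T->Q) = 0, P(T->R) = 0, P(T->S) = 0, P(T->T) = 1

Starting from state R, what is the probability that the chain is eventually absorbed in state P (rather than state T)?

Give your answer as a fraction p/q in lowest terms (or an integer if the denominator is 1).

Let a_i = P(absorbed in P | start in state i).
Boundary conditions: a_P = 1, a_T = 0.
For each transient state i, a_i = sum_j P(i->j) * a_j:
  a_Q = 1/2*a_P + 1/6*a_Q + 1/4*a_R + 1/12*a_S + 0*a_T
  a_R = 1/4*a_P + 1/6*a_Q + 1/2*a_R + 0*a_S + 1/12*a_T
  a_S = 1/12*a_P + 1/6*a_Q + 5/12*a_R + 1/4*a_S + 1/12*a_T

Substituting a_P = 1 and a_T = 0, rearrange to (I - Q) a = r where r[i] = P(i -> P):
  [5/6, -1/4, -1/12] . (a_Q, a_R, a_S) = 1/2
  [-1/6, 1/2, 0] . (a_Q, a_R, a_S) = 1/4
  [-1/6, -5/12, 3/4] . (a_Q, a_R, a_S) = 1/12

Solving yields:
  a_Q = 213/232
  a_R = 187/232
  a_S = 177/232

Starting state is R, so the absorption probability is a_R = 187/232.

Answer: 187/232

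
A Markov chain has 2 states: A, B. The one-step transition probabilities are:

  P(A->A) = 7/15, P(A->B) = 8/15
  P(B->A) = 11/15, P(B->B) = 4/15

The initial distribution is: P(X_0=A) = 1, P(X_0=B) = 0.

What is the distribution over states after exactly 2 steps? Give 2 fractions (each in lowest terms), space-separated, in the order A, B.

Propagating the distribution step by step (d_{t+1} = d_t * P):
d_0 = (A=1, B=0)
  d_1[A] = 1*7/15 + 0*11/15 = 7/15
  d_1[B] = 1*8/15 + 0*4/15 = 8/15
d_1 = (A=7/15, B=8/15)
  d_2[A] = 7/15*7/15 + 8/15*11/15 = 137/225
  d_2[B] = 7/15*8/15 + 8/15*4/15 = 88/225
d_2 = (A=137/225, B=88/225)

Answer: 137/225 88/225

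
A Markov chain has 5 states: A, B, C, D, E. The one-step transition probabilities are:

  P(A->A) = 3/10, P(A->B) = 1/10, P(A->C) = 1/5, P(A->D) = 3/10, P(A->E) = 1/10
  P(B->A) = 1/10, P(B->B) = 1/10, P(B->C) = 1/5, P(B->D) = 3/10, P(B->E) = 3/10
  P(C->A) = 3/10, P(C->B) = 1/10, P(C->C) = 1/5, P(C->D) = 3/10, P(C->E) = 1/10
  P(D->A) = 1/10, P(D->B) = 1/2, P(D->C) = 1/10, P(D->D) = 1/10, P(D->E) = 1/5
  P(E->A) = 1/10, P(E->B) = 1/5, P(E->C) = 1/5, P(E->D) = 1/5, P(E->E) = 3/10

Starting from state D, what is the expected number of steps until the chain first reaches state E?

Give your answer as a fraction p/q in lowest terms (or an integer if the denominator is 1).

Answer: 170/33

Derivation:
Let h_i = expected steps to first reach E from state i.
Boundary: h_E = 0.
First-step equations for the other states:
  h_A = 1 + 3/10*h_A + 1/10*h_B + 1/5*h_C + 3/10*h_D + 1/10*h_E
  h_B = 1 + 1/10*h_A + 1/10*h_B + 1/5*h_C + 3/10*h_D + 3/10*h_E
  h_C = 1 + 3/10*h_A + 1/10*h_B + 1/5*h_C + 3/10*h_D + 1/10*h_E
  h_D = 1 + 1/10*h_A + 1/2*h_B + 1/10*h_C + 1/10*h_D + 1/5*h_E

Substituting h_E = 0 and rearranging gives the linear system (I - Q) h = 1:
  [7/10, -1/10, -1/5, -3/10] . (h_A, h_B, h_C, h_D) = 1
  [-1/10, 9/10, -1/5, -3/10] . (h_A, h_B, h_C, h_D) = 1
  [-3/10, -1/10, 4/5, -3/10] . (h_A, h_B, h_C, h_D) = 1
  [-1/10, -1/2, -1/10, 9/10] . (h_A, h_B, h_C, h_D) = 1

Solving yields:
  h_A = 200/33
  h_B = 160/33
  h_C = 200/33
  h_D = 170/33

Starting state is D, so the expected hitting time is h_D = 170/33.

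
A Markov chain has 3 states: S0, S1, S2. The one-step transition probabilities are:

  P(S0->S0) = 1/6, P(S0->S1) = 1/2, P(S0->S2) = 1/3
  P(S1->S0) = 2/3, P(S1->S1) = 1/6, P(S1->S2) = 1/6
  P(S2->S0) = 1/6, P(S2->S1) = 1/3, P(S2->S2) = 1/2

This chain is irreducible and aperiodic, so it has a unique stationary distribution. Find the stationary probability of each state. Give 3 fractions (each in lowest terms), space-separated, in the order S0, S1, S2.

Answer: 1/3 1/3 1/3

Derivation:
The stationary distribution satisfies pi = pi * P, i.e.:
  pi_S0 = 1/6*pi_S0 + 2/3*pi_S1 + 1/6*pi_S2
  pi_S1 = 1/2*pi_S0 + 1/6*pi_S1 + 1/3*pi_S2
  pi_S2 = 1/3*pi_S0 + 1/6*pi_S1 + 1/2*pi_S2
with normalization: pi_S0 + pi_S1 + pi_S2 = 1.

Using the first 2 balance equations plus normalization, the linear system A*pi = b is:
  [-5/6, 2/3, 1/6] . pi = 0
  [1/2, -5/6, 1/3] . pi = 0
  [1, 1, 1] . pi = 1

Solving yields:
  pi_S0 = 1/3
  pi_S1 = 1/3
  pi_S2 = 1/3

Verification (pi * P):
  1/3*1/6 + 1/3*2/3 + 1/3*1/6 = 1/3 = pi_S0  (ok)
  1/3*1/2 + 1/3*1/6 + 1/3*1/3 = 1/3 = pi_S1  (ok)
  1/3*1/3 + 1/3*1/6 + 1/3*1/2 = 1/3 = pi_S2  (ok)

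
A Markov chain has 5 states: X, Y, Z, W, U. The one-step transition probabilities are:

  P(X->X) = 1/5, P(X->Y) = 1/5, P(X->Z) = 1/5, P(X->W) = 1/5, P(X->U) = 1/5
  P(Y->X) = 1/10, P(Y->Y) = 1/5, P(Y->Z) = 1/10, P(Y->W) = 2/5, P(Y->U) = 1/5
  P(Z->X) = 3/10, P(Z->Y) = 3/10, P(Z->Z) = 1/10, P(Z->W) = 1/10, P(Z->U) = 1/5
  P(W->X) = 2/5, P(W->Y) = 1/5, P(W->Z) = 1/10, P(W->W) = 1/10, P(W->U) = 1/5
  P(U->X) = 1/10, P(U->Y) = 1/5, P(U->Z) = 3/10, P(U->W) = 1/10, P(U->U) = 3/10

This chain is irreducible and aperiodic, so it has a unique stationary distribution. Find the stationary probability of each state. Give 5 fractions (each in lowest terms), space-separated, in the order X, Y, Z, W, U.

The stationary distribution satisfies pi = pi * P, i.e.:
  pi_X = 1/5*pi_X + 1/10*pi_Y + 3/10*pi_Z + 2/5*pi_W + 1/10*pi_U
  pi_Y = 1/5*pi_X + 1/5*pi_Y + 3/10*pi_Z + 1/5*pi_W + 1/5*pi_U
  pi_Z = 1/5*pi_X + 1/10*pi_Y + 1/10*pi_Z + 1/10*pi_W + 3/10*pi_U
  pi_W = 1/5*pi_X + 2/5*pi_Y + 1/10*pi_Z + 1/10*pi_W + 1/10*pi_U
  pi_U = 1/5*pi_X + 1/5*pi_Y + 1/5*pi_Z + 1/5*pi_W + 3/10*pi_U
with normalization: pi_X + pi_Y + pi_Z + pi_W + pi_U = 1.

Using the first 4 balance equations plus normalization, the linear system A*pi = b is:
  [-4/5, 1/10, 3/10, 2/5, 1/10] . pi = 0
  [1/5, -4/5, 3/10, 1/5, 1/5] . pi = 0
  [1/5, 1/10, -9/10, 1/10, 3/10] . pi = 0
  [1/5, 2/5, 1/10, -9/10, 1/10] . pi = 0
  [1, 1, 1, 1, 1] . pi = 1

Solving yields:
  pi_X = 2291/10917
  pi_Y = 788/3639
  pi_Z = 602/3639
  pi_W = 2030/10917
  pi_U = 2/9

Verification (pi * P):
  2291/10917*1/5 + 788/3639*1/10 + 602/3639*3/10 + 2030/10917*2/5 + 2/9*1/10 = 2291/10917 = pi_X  (ok)
  2291/10917*1/5 + 788/3639*1/5 + 602/3639*3/10 + 2030/10917*1/5 + 2/9*1/5 = 788/3639 = pi_Y  (ok)
  2291/10917*1/5 + 788/3639*1/10 + 602/3639*1/10 + 2030/10917*1/10 + 2/9*3/10 = 602/3639 = pi_Z  (ok)
  2291/10917*1/5 + 788/3639*2/5 + 602/3639*1/10 + 2030/10917*1/10 + 2/9*1/10 = 2030/10917 = pi_W  (ok)
  2291/10917*1/5 + 788/3639*1/5 + 602/3639*1/5 + 2030/10917*1/5 + 2/9*3/10 = 2/9 = pi_U  (ok)

Answer: 2291/10917 788/3639 602/3639 2030/10917 2/9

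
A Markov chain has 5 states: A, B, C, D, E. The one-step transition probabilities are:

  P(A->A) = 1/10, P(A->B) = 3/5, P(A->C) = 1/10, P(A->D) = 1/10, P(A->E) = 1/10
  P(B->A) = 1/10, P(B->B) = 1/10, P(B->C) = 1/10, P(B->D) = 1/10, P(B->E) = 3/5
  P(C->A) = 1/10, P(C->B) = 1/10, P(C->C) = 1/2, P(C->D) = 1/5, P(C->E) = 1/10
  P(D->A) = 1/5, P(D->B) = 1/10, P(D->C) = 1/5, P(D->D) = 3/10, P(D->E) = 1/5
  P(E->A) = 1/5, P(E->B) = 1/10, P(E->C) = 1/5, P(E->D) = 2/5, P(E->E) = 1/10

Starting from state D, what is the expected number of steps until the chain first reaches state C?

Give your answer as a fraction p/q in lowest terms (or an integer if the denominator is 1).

Let h_i = expected steps to first reach C from state i.
Boundary: h_C = 0.
First-step equations for the other states:
  h_A = 1 + 1/10*h_A + 3/5*h_B + 1/10*h_C + 1/10*h_D + 1/10*h_E
  h_B = 1 + 1/10*h_A + 1/10*h_B + 1/10*h_C + 1/10*h_D + 3/5*h_E
  h_D = 1 + 1/5*h_A + 1/10*h_B + 1/5*h_C + 3/10*h_D + 1/5*h_E
  h_E = 1 + 1/5*h_A + 1/10*h_B + 1/5*h_C + 2/5*h_D + 1/10*h_E

Substituting h_C = 0 and rearranging gives the linear system (I - Q) h = 1:
  [9/10, -3/5, -1/10, -1/10] . (h_A, h_B, h_D, h_E) = 1
  [-1/10, 9/10, -1/10, -3/5] . (h_A, h_B, h_D, h_E) = 1
  [-1/5, -1/10, 7/10, -1/5] . (h_A, h_B, h_D, h_E) = 1
  [-1/5, -1/10, -2/5, 9/10] . (h_A, h_B, h_D, h_E) = 1

Solving yields:
  h_A = 130/19
  h_B = 125/19
  h_D = 115/19
  h_E = 115/19

Starting state is D, so the expected hitting time is h_D = 115/19.

Answer: 115/19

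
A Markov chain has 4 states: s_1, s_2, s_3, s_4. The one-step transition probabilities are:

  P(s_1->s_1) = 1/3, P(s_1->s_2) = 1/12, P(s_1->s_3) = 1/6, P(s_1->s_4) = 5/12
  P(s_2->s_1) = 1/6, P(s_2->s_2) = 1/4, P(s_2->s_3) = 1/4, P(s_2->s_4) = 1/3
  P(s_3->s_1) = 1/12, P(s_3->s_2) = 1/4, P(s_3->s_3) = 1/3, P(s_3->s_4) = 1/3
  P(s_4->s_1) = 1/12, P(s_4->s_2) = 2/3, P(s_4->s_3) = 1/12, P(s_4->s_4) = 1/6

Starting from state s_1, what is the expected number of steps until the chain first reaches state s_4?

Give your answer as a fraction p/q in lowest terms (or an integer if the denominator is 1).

Let h_i = expected steps to first reach s_4 from state i.
Boundary: h_s_4 = 0.
First-step equations for the other states:
  h_s_1 = 1 + 1/3*h_s_1 + 1/12*h_s_2 + 1/6*h_s_3 + 5/12*h_s_4
  h_s_2 = 1 + 1/6*h_s_1 + 1/4*h_s_2 + 1/4*h_s_3 + 1/3*h_s_4
  h_s_3 = 1 + 1/12*h_s_1 + 1/4*h_s_2 + 1/3*h_s_3 + 1/3*h_s_4

Substituting h_s_4 = 0 and rearranging gives the linear system (I - Q) h = 1:
  [2/3, -1/12, -1/6] . (h_s_1, h_s_2, h_s_3) = 1
  [-1/6, 3/4, -1/4] . (h_s_1, h_s_2, h_s_3) = 1
  [-1/12, -1/4, 2/3] . (h_s_1, h_s_2, h_s_3) = 1

Solving yields:
  h_s_1 = 168/65
  h_s_2 = 1308/455
  h_s_3 = 264/91

Starting state is s_1, so the expected hitting time is h_s_1 = 168/65.

Answer: 168/65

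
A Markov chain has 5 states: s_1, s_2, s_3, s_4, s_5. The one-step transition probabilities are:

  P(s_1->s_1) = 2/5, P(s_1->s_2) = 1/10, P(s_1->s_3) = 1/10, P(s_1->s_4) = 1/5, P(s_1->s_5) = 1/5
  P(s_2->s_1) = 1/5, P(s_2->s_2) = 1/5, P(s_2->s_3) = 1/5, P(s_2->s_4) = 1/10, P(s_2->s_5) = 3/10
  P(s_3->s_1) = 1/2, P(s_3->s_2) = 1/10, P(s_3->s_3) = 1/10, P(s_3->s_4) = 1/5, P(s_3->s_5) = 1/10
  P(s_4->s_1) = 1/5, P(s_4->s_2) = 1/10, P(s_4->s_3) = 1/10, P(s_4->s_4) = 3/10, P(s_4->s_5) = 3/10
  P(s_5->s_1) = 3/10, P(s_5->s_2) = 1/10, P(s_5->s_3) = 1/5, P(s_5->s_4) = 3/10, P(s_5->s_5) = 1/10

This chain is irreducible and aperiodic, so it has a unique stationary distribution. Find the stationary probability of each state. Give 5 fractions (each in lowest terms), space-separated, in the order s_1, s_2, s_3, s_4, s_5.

Answer: 2887/8901 1/9 1168/8901 689/2967 1790/8901

Derivation:
The stationary distribution satisfies pi = pi * P, i.e.:
  pi_s_1 = 2/5*pi_s_1 + 1/5*pi_s_2 + 1/2*pi_s_3 + 1/5*pi_s_4 + 3/10*pi_s_5
  pi_s_2 = 1/10*pi_s_1 + 1/5*pi_s_2 + 1/10*pi_s_3 + 1/10*pi_s_4 + 1/10*pi_s_5
  pi_s_3 = 1/10*pi_s_1 + 1/5*pi_s_2 + 1/10*pi_s_3 + 1/10*pi_s_4 + 1/5*pi_s_5
  pi_s_4 = 1/5*pi_s_1 + 1/10*pi_s_2 + 1/5*pi_s_3 + 3/10*pi_s_4 + 3/10*pi_s_5
  pi_s_5 = 1/5*pi_s_1 + 3/10*pi_s_2 + 1/10*pi_s_3 + 3/10*pi_s_4 + 1/10*pi_s_5
with normalization: pi_s_1 + pi_s_2 + pi_s_3 + pi_s_4 + pi_s_5 = 1.

Using the first 4 balance equations plus normalization, the linear system A*pi = b is:
  [-3/5, 1/5, 1/2, 1/5, 3/10] . pi = 0
  [1/10, -4/5, 1/10, 1/10, 1/10] . pi = 0
  [1/10, 1/5, -9/10, 1/10, 1/5] . pi = 0
  [1/5, 1/10, 1/5, -7/10, 3/10] . pi = 0
  [1, 1, 1, 1, 1] . pi = 1

Solving yields:
  pi_s_1 = 2887/8901
  pi_s_2 = 1/9
  pi_s_3 = 1168/8901
  pi_s_4 = 689/2967
  pi_s_5 = 1790/8901

Verification (pi * P):
  2887/8901*2/5 + 1/9*1/5 + 1168/8901*1/2 + 689/2967*1/5 + 1790/8901*3/10 = 2887/8901 = pi_s_1  (ok)
  2887/8901*1/10 + 1/9*1/5 + 1168/8901*1/10 + 689/2967*1/10 + 1790/8901*1/10 = 1/9 = pi_s_2  (ok)
  2887/8901*1/10 + 1/9*1/5 + 1168/8901*1/10 + 689/2967*1/10 + 1790/8901*1/5 = 1168/8901 = pi_s_3  (ok)
  2887/8901*1/5 + 1/9*1/10 + 1168/8901*1/5 + 689/2967*3/10 + 1790/8901*3/10 = 689/2967 = pi_s_4  (ok)
  2887/8901*1/5 + 1/9*3/10 + 1168/8901*1/10 + 689/2967*3/10 + 1790/8901*1/10 = 1790/8901 = pi_s_5  (ok)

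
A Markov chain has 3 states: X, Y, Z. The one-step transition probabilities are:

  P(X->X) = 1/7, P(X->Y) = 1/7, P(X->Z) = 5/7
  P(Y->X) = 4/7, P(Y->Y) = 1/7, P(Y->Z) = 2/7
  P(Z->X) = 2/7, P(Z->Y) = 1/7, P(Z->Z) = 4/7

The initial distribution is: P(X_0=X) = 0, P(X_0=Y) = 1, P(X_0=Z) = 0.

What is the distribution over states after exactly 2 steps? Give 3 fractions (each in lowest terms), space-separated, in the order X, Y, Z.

Answer: 12/49 1/7 30/49

Derivation:
Propagating the distribution step by step (d_{t+1} = d_t * P):
d_0 = (X=0, Y=1, Z=0)
  d_1[X] = 0*1/7 + 1*4/7 + 0*2/7 = 4/7
  d_1[Y] = 0*1/7 + 1*1/7 + 0*1/7 = 1/7
  d_1[Z] = 0*5/7 + 1*2/7 + 0*4/7 = 2/7
d_1 = (X=4/7, Y=1/7, Z=2/7)
  d_2[X] = 4/7*1/7 + 1/7*4/7 + 2/7*2/7 = 12/49
  d_2[Y] = 4/7*1/7 + 1/7*1/7 + 2/7*1/7 = 1/7
  d_2[Z] = 4/7*5/7 + 1/7*2/7 + 2/7*4/7 = 30/49
d_2 = (X=12/49, Y=1/7, Z=30/49)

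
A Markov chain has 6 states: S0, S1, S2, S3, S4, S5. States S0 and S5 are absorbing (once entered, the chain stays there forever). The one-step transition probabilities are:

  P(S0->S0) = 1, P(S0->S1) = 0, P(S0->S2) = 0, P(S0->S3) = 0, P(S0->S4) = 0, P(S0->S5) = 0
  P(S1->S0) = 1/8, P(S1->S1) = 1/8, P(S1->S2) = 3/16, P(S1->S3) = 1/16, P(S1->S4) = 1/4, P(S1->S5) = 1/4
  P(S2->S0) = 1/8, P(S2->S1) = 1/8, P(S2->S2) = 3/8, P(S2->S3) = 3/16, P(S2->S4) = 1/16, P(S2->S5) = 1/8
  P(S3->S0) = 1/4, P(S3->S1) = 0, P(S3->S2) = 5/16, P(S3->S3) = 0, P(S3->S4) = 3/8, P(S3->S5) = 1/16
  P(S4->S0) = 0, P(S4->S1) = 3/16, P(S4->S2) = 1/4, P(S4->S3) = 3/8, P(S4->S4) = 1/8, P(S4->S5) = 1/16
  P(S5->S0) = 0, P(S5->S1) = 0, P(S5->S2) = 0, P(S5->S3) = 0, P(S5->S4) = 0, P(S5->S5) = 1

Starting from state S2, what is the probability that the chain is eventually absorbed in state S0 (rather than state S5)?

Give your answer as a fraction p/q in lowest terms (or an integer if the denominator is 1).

Let a_i = P(absorbed in S0 | start in state i).
Boundary conditions: a_S0 = 1, a_S5 = 0.
For each transient state i, a_i = sum_j P(i->j) * a_j:
  a_S1 = 1/8*a_S0 + 1/8*a_S1 + 3/16*a_S2 + 1/16*a_S3 + 1/4*a_S4 + 1/4*a_S5
  a_S2 = 1/8*a_S0 + 1/8*a_S1 + 3/8*a_S2 + 3/16*a_S3 + 1/16*a_S4 + 1/8*a_S5
  a_S3 = 1/4*a_S0 + 0*a_S1 + 5/16*a_S2 + 0*a_S3 + 3/8*a_S4 + 1/16*a_S5
  a_S4 = 0*a_S0 + 3/16*a_S1 + 1/4*a_S2 + 3/8*a_S3 + 1/8*a_S4 + 1/16*a_S5

Substituting a_S0 = 1 and a_S5 = 0, rearrange to (I - Q) a = r where r[i] = P(i -> S0):
  [7/8, -3/16, -1/16, -1/4] . (a_S1, a_S2, a_S3, a_S4) = 1/8
  [-1/8, 5/8, -3/16, -1/16] . (a_S1, a_S2, a_S3, a_S4) = 1/8
  [0, -5/16, 1, -3/8] . (a_S1, a_S2, a_S3, a_S4) = 1/4
  [-3/16, -1/4, -3/8, 7/8] . (a_S1, a_S2, a_S3, a_S4) = 0

Solving yields:
  a_S1 = 7348/16747
  a_S2 = 8660/16747
  a_S3 = 10022/16747
  a_S4 = 8344/16747

Starting state is S2, so the absorption probability is a_S2 = 8660/16747.

Answer: 8660/16747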